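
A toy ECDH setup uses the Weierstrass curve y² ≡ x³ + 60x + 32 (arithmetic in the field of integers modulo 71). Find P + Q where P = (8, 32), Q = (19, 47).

(8, 32) + (19, 47). λ = (47 - 32)/(19 - 8) ≡ 15/11 mod 71. 11⁻¹ ≡ 13 (mod 71), so λ ≡ 53.
  x = λ² - 8 - 19 = 2809 - 27 ≡ 13; y = λ·(8 - 13) - 32 ≡ 58. → (13, 58)

(13, 58)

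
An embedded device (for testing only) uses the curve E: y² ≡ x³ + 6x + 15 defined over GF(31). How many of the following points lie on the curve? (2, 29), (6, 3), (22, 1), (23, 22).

1

(2, 29): 29² ≡ 4, rhs ≡ 4 → on.
(6, 3): 3² ≡ 9, rhs ≡ 19 → off.
(22, 1): 1² ≡ 1, rhs ≡ 7 → off.
(23, 22): 22² ≡ 19, rhs ≡ 13 → off.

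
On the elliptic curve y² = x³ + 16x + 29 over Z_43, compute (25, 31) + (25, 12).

The two points share x = 25 and their y-coordinates satisfy 31 + 12 ≡ 0 (mod 43), so they are inverses. Their sum is ∞.

O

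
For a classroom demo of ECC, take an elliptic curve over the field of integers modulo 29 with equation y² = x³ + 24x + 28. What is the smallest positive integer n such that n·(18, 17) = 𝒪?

11

2P: tangent at (18, 17): λ = (3·18² + 24)/(2·17) ≡ 10/5. 5⁻¹ ≡ 6 (mod 29), so λ ≡ 10·6 ≡ 2.
  x = λ² - 18 - 18 = 4 - 36 ≡ 26; y = λ·(18 - 26) - 17 ≡ 25. → (26, 25)
3P: (26, 25) + (18, 17). λ = (17 - 25)/(18 - 26) ≡ 21/21 mod 29. 21⁻¹ ≡ 18 (mod 29), so λ ≡ 1.
  x = λ² - 26 - 18 = 1 - 44 ≡ 15; y = λ·(26 - 15) - 25 ≡ 15. → (15, 15)
4P: (15, 15) + (18, 17). λ = (17 - 15)/(18 - 15) ≡ 2/3 mod 29. 3⁻¹ ≡ 10 (mod 29) since 3·10 = 30 ≡ 1, so λ ≡ 20.
  x = λ² - 15 - 18 = 400 - 33 ≡ 19; y = λ·(15 - 19) - 15 ≡ 21. → (19, 21)
5P: (19, 21) + (18, 17). λ = (17 - 21)/(18 - 19) ≡ 25/28 mod 29. 28⁻¹ ≡ 28 (mod 29) since 28·28 = 784 ≡ 1, so λ ≡ 4.
  x = λ² - 19 - 18 = 16 - 37 ≡ 8; y = λ·(19 - 8) - 21 ≡ 23. → (8, 23)
6P: (8, 23) + (18, 17). λ = (17 - 23)/(18 - 8) ≡ 23/10 mod 29. 10⁻¹ ≡ 3 (mod 29) since 10·3 = 30 ≡ 1, so λ ≡ 11.
  x = λ² - 8 - 18 = 121 - 26 ≡ 8; y = λ·(8 - 8) - 23 ≡ 6. → (8, 6)
7P: (8, 6) + (18, 17). λ = (17 - 6)/(18 - 8) ≡ 11/10 mod 29. 10⁻¹ ≡ 3 (mod 29) since 10·3 = 30 ≡ 1, so λ ≡ 4.
  x = λ² - 8 - 18 = 16 - 26 ≡ 19; y = λ·(8 - 19) - 6 ≡ 8. → (19, 8)
8P: (19, 8) + (18, 17). λ = (17 - 8)/(18 - 19) ≡ 9/28 mod 29. 28⁻¹ ≡ 28 (mod 29) since 28·28 = 784 ≡ 1, so λ ≡ 20.
  x = λ² - 19 - 18 = 400 - 37 ≡ 15; y = λ·(19 - 15) - 8 ≡ 14. → (15, 14)
9P: (15, 14) + (18, 17). λ = (17 - 14)/(18 - 15) ≡ 3/3 mod 29. 3⁻¹ ≡ 10 (mod 29), so λ ≡ 1.
  x = λ² - 15 - 18 = 1 - 33 ≡ 26; y = λ·(15 - 26) - 14 ≡ 4. → (26, 4)
10P: (26, 4) + (18, 17). λ = (17 - 4)/(18 - 26) ≡ 13/21 mod 29. 21⁻¹ ≡ 18 (mod 29), so λ ≡ 2.
  x = λ² - 26 - 18 = 4 - 44 ≡ 18; y = λ·(26 - 18) - 4 ≡ 12. → (18, 12)
11P: (18, 12) + (18, 17): same x and y₁ ≡ -y₂, so the sum is 𝒪.
11P = 𝒪, so the order is 11.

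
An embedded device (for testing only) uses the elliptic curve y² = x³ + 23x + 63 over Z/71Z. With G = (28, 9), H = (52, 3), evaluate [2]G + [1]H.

First 2G:
Repeated addition: build up to 2G.
2G: tangent at (28, 9): λ = (3·28² + 23)/(2·9) ≡ 32/18. 18⁻¹ ≡ 4 (mod 71), so λ ≡ 32·4 ≡ 57.
  x = λ² - 28 - 28 = 3249 - 56 ≡ 69; y = λ·(28 - 69) - 9 ≡ 68. → (69, 68)
2G = (69, 68).
Finally 2G + H:
(69, 68) + (52, 3). λ = (3 - 68)/(52 - 69) ≡ 6/54 mod 71. 54⁻¹ ≡ 25 (mod 71), so λ ≡ 8.
  x = λ² - 69 - 52 = 64 - 121 ≡ 14; y = λ·(69 - 14) - 68 ≡ 17. → (14, 17)

(14, 17)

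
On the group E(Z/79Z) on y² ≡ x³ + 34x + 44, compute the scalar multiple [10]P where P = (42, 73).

Double-and-add on 10 = (1010)₂. Start with P = (42, 73) for the leading 1-bit.
double: tangent at (42, 73): λ = (3·42² + 34)/(2·73) ≡ 33/67. 67⁻¹ ≡ 46 (mod 79), so λ ≡ 33·46 ≡ 17.
  x = λ² - 42 - 42 = 289 - 84 ≡ 47; y = λ·(42 - 47) - 73 ≡ 0. → (47, 0)
double: (47, 0) + (47, 0): same x and y₁ ≡ -y₂, so the sum is O.
add P: O + (42, 73) = (42, 73) (identity).
double: tangent at (42, 73): λ = (3·42² + 34)/(2·73) ≡ 33/67. 67⁻¹ ≡ 46 (mod 79), so λ ≡ 33·46 ≡ 17.
  x = λ² - 42 - 42 = 289 - 84 ≡ 47; y = λ·(42 - 47) - 73 ≡ 0. → (47, 0)

(47, 0)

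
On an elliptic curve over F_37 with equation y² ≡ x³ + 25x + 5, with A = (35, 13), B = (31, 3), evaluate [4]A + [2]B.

First 4A:
Repeated addition: build up to 4A.
2A: tangent at (35, 13): λ = (3·35² + 25)/(2·13) ≡ 0/26. 26⁻¹ ≡ 10 (mod 37), so λ ≡ 0·10 ≡ 0.
  x = λ² - 35 - 35 = 0 - 70 ≡ 4; y = λ·(35 - 4) - 13 ≡ 24. → (4, 24)
3A: (4, 24) + (35, 13). λ = (13 - 24)/(35 - 4) ≡ 26/31 mod 37. 31⁻¹ ≡ 6 (mod 37) since 31·6 = 186 ≡ 1, so λ ≡ 8.
  x = λ² - 4 - 35 = 64 - 39 ≡ 25; y = λ·(4 - 25) - 24 ≡ 30. → (25, 30)
4A: (25, 30) + (35, 13). λ = (13 - 30)/(35 - 25) ≡ 20/10 mod 37. 10⁻¹ ≡ 26 (mod 37) since 10·26 = 260 ≡ 1, so λ ≡ 2.
  x = λ² - 25 - 35 = 4 - 60 ≡ 18; y = λ·(25 - 18) - 30 ≡ 21. → (18, 21)
4A = (18, 21).
Next 2B:
Repeated addition: build up to 2B.
2B: tangent at (31, 3): λ = (3·31² + 25)/(2·3) ≡ 22/6. 6⁻¹ ≡ 31 (mod 37) since 6·31 = 186 ≡ 1, so λ ≡ 22·31 ≡ 16.
  x = λ² - 31 - 31 = 256 - 62 ≡ 9; y = λ·(31 - 9) - 3 ≡ 16. → (9, 16)
2B = (9, 16).
Finally 4A + 2B:
(18, 21) + (9, 16). λ = (16 - 21)/(9 - 18) ≡ 32/28 mod 37. 28⁻¹ ≡ 4 (mod 37), so λ ≡ 17.
  x = λ² - 18 - 9 = 289 - 27 ≡ 3; y = λ·(18 - 3) - 21 ≡ 12. → (3, 12)

(3, 12)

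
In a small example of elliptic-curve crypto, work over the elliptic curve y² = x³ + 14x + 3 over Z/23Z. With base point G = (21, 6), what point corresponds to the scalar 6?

Double-and-add on 6 = (110)₂. Start with G = (21, 6) for the leading 1-bit.
double: tangent at (21, 6): λ = (3·21² + 14)/(2·6) ≡ 3/12. 12⁻¹ ≡ 2 (mod 23), so λ ≡ 3·2 ≡ 6.
  x = λ² - 21 - 21 = 36 - 42 ≡ 17; y = λ·(21 - 17) - 6 ≡ 18. → (17, 18)
add G: (17, 18) + (21, 6). λ = (6 - 18)/(21 - 17) ≡ 11/4 mod 23. 4⁻¹ ≡ 6 (mod 23), so λ ≡ 20.
  x = λ² - 17 - 21 = 400 - 38 ≡ 17; y = λ·(17 - 17) - 18 ≡ 5. → (17, 5)
double: tangent at (17, 5): λ = (3·17² + 14)/(2·5) ≡ 7/10. 10⁻¹ ≡ 7 (mod 23), so λ ≡ 7·7 ≡ 3.
  x = λ² - 17 - 17 = 9 - 34 ≡ 21; y = λ·(17 - 21) - 5 ≡ 6. → (21, 6)

(21, 6)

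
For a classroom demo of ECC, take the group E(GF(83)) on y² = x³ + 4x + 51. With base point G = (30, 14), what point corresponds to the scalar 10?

Double-and-add on 10 = (1010)₂. Start with G = (30, 14) for the leading 1-bit.
double: tangent at (30, 14): λ = (3·30² + 4)/(2·14) ≡ 48/28. 28⁻¹ ≡ 3 (mod 83) since 28·3 = 84 ≡ 1, so λ ≡ 48·3 ≡ 61.
  x = λ² - 30 - 30 = 3721 - 60 ≡ 9; y = λ·(30 - 9) - 14 ≡ 22. → (9, 22)
double: tangent at (9, 22): λ = (3·9² + 4)/(2·22) ≡ 81/44. 44⁻¹ ≡ 17 (mod 83), so λ ≡ 81·17 ≡ 49.
  x = λ² - 9 - 9 = 2401 - 18 ≡ 59; y = λ·(9 - 59) - 22 ≡ 18. → (59, 18)
add G: (59, 18) + (30, 14). λ = (14 - 18)/(30 - 59) ≡ 79/54 mod 83. 54⁻¹ ≡ 20 (mod 83) since 54·20 = 1080 ≡ 1, so λ ≡ 3.
  x = λ² - 59 - 30 = 9 - 89 ≡ 3; y = λ·(59 - 3) - 18 ≡ 67. → (3, 67)
double: tangent at (3, 67): λ = (3·3² + 4)/(2·67) ≡ 31/51. 51⁻¹ ≡ 70 (mod 83), so λ ≡ 31·70 ≡ 12.
  x = λ² - 3 - 3 = 144 - 6 ≡ 55; y = λ·(3 - 55) - 67 ≡ 56. → (55, 56)

(55, 56)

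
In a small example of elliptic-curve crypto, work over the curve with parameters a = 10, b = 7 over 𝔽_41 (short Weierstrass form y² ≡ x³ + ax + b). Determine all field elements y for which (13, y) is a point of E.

none

x³ + 10x + 7 = 2334 ≡ 38 (mod 41).
38 is a non-residue mod 41; no y exists.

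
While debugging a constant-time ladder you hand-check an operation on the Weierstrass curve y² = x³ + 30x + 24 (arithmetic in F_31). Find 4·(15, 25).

Write Q = (15, 25).
Repeated addition: build up to 4Q.
2Q: tangent at (15, 25): λ = (3·15² + 30)/(2·25) ≡ 23/19. 19⁻¹ ≡ 18 (mod 31) since 19·18 = 342 ≡ 1, so λ ≡ 23·18 ≡ 11.
  x = λ² - 15 - 15 = 121 - 30 ≡ 29; y = λ·(15 - 29) - 25 ≡ 7. → (29, 7)
3Q: (29, 7) + (15, 25). λ = (25 - 7)/(15 - 29) ≡ 18/17 mod 31. 17⁻¹ ≡ 11 (mod 31), so λ ≡ 12.
  x = λ² - 29 - 15 = 144 - 44 ≡ 7; y = λ·(29 - 7) - 7 ≡ 9. → (7, 9)
4Q: (7, 9) + (15, 25). λ = (25 - 9)/(15 - 7) ≡ 16/8 mod 31. 8⁻¹ ≡ 4 (mod 31) since 8·4 = 32 ≡ 1, so λ ≡ 2.
  x = λ² - 7 - 15 = 4 - 22 ≡ 13; y = λ·(7 - 13) - 9 ≡ 10. → (13, 10)

(13, 10)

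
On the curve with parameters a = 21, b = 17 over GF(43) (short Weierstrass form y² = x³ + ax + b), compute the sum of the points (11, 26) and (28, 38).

(11, 26) + (28, 38). λ = (38 - 26)/(28 - 11) ≡ 12/17 mod 43. 17⁻¹ ≡ 38 (mod 43) since 17·38 = 646 ≡ 1, so λ ≡ 26.
  x = λ² - 11 - 28 = 676 - 39 ≡ 35; y = λ·(11 - 35) - 26 ≡ 38. → (35, 38)

(35, 38)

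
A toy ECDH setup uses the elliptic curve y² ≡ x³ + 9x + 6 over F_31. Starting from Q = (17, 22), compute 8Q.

(21, 30)

Repeated addition: build up to 8Q.
2Q: tangent at (17, 22): λ = (3·17² + 9)/(2·22) ≡ 8/13. 13⁻¹ ≡ 12 (mod 31), so λ ≡ 8·12 ≡ 3.
  x = λ² - 17 - 17 = 9 - 34 ≡ 6; y = λ·(17 - 6) - 22 ≡ 11. → (6, 11)
3Q: (6, 11) + (17, 22). λ = (22 - 11)/(17 - 6) ≡ 11/11 mod 31. 11⁻¹ ≡ 17 (mod 31), so λ ≡ 1.
  x = λ² - 6 - 17 = 1 - 23 ≡ 9; y = λ·(6 - 9) - 11 ≡ 17. → (9, 17)
4Q: (9, 17) + (17, 22). λ = (22 - 17)/(17 - 9) ≡ 5/8 mod 31. 8⁻¹ ≡ 4 (mod 31) since 8·4 = 32 ≡ 1, so λ ≡ 20.
  x = λ² - 9 - 17 = 400 - 26 ≡ 2; y = λ·(9 - 2) - 17 ≡ 30. → (2, 30)
5Q: (2, 30) + (17, 22). λ = (22 - 30)/(17 - 2) ≡ 23/15 mod 31. 15⁻¹ ≡ 29 (mod 31), so λ ≡ 16.
  x = λ² - 2 - 17 = 256 - 19 ≡ 20; y = λ·(2 - 20) - 30 ≡ 23. → (20, 23)
6Q: (20, 23) + (17, 22). λ = (22 - 23)/(17 - 20) ≡ 30/28 mod 31. 28⁻¹ ≡ 10 (mod 31), so λ ≡ 21.
  x = λ² - 20 - 17 = 441 - 37 ≡ 1; y = λ·(20 - 1) - 23 ≡ 4. → (1, 4)
7Q: (1, 4) + (17, 22). λ = (22 - 4)/(17 - 1) ≡ 18/16 mod 31. 16⁻¹ ≡ 2 (mod 31) since 16·2 = 32 ≡ 1, so λ ≡ 5.
  x = λ² - 1 - 17 = 25 - 18 ≡ 7; y = λ·(1 - 7) - 4 ≡ 28. → (7, 28)
8Q: (7, 28) + (17, 22). λ = (22 - 28)/(17 - 7) ≡ 25/10 mod 31. 10⁻¹ ≡ 28 (mod 31) since 10·28 = 280 ≡ 1, so λ ≡ 18.
  x = λ² - 7 - 17 = 324 - 24 ≡ 21; y = λ·(7 - 21) - 28 ≡ 30. → (21, 30)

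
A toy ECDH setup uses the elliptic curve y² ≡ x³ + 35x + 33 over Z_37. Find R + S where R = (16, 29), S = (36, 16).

(19, 34)

(16, 29) + (36, 16). λ = (16 - 29)/(36 - 16) ≡ 24/20 mod 37. 20⁻¹ ≡ 13 (mod 37) since 20·13 = 260 ≡ 1, so λ ≡ 16.
  x = λ² - 16 - 36 = 256 - 52 ≡ 19; y = λ·(16 - 19) - 29 ≡ 34. → (19, 34)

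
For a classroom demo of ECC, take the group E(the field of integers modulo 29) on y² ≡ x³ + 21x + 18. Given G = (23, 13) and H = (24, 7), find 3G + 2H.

First 3G:
Repeated addition: build up to 3G.
2G: tangent at (23, 13): λ = (3·23² + 21)/(2·13) ≡ 13/26. 26⁻¹ ≡ 19 (mod 29), so λ ≡ 13·19 ≡ 15.
  x = λ² - 23 - 23 = 225 - 46 ≡ 5; y = λ·(23 - 5) - 13 ≡ 25. → (5, 25)
3G: (5, 25) + (23, 13). λ = (13 - 25)/(23 - 5) ≡ 17/18 mod 29. 18⁻¹ ≡ 21 (mod 29), so λ ≡ 9.
  x = λ² - 5 - 23 = 81 - 28 ≡ 24; y = λ·(5 - 24) - 25 ≡ 7. → (24, 7)
3G = (24, 7).
Next 2H:
Repeated addition: build up to 2H.
2H: tangent at (24, 7): λ = (3·24² + 21)/(2·7) ≡ 9/14. 14⁻¹ ≡ 27 (mod 29) since 14·27 = 378 ≡ 1, so λ ≡ 9·27 ≡ 11.
  x = λ² - 24 - 24 = 121 - 48 ≡ 15; y = λ·(24 - 15) - 7 ≡ 5. → (15, 5)
2H = (15, 5).
Finally 3G + 2H:
(24, 7) + (15, 5). λ = (5 - 7)/(15 - 24) ≡ 27/20 mod 29. 20⁻¹ ≡ 16 (mod 29), so λ ≡ 26.
  x = λ² - 24 - 15 = 676 - 39 ≡ 28; y = λ·(24 - 28) - 7 ≡ 5. → (28, 5)

(28, 5)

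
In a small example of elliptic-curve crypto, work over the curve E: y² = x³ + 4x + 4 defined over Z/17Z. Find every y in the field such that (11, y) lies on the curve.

6, 11

x³ + 4x + 4 = 1379 ≡ 2 (mod 17).
Square roots of 2 mod 17: 6 and 11 (since 6² = 36 ≡ 2).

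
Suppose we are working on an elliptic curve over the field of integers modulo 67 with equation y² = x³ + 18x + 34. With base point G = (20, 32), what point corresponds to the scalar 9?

Repeated addition: build up to 9G.
2G: tangent at (20, 32): λ = (3·20² + 18)/(2·32) ≡ 12/64. 64⁻¹ ≡ 22 (mod 67) since 64·22 = 1408 ≡ 1, so λ ≡ 12·22 ≡ 63.
  x = λ² - 20 - 20 = 3969 - 40 ≡ 43; y = λ·(20 - 43) - 32 ≡ 60. → (43, 60)
3G: (43, 60) + (20, 32). λ = (32 - 60)/(20 - 43) ≡ 39/44 mod 67. 44⁻¹ ≡ 32 (mod 67), so λ ≡ 42.
  x = λ² - 43 - 20 = 1764 - 63 ≡ 26; y = λ·(43 - 26) - 60 ≡ 51. → (26, 51)
4G: (26, 51) + (20, 32). λ = (32 - 51)/(20 - 26) ≡ 48/61 mod 67. 61⁻¹ ≡ 11 (mod 67) since 61·11 = 671 ≡ 1, so λ ≡ 59.
  x = λ² - 26 - 20 = 3481 - 46 ≡ 18; y = λ·(26 - 18) - 51 ≡ 19. → (18, 19)
5G: (18, 19) + (20, 32). λ = (32 - 19)/(20 - 18) ≡ 13/2 mod 67. 2⁻¹ ≡ 34 (mod 67), so λ ≡ 40.
  x = λ² - 18 - 20 = 1600 - 38 ≡ 21; y = λ·(18 - 21) - 19 ≡ 62. → (21, 62)
6G: (21, 62) + (20, 32). λ = (32 - 62)/(20 - 21) ≡ 37/66 mod 67. 66⁻¹ ≡ 66 (mod 67) since 66·66 = 4356 ≡ 1, so λ ≡ 30.
  x = λ² - 21 - 20 = 900 - 41 ≡ 55; y = λ·(21 - 55) - 62 ≡ 57. → (55, 57)
7G: (55, 57) + (20, 32). λ = (32 - 57)/(20 - 55) ≡ 42/32 mod 67. 32⁻¹ ≡ 44 (mod 67) since 32·44 = 1408 ≡ 1, so λ ≡ 39.
  x = λ² - 55 - 20 = 1521 - 75 ≡ 39; y = λ·(55 - 39) - 57 ≡ 31. → (39, 31)
8G: (39, 31) + (20, 32). λ = (32 - 31)/(20 - 39) ≡ 1/48 mod 67. 48⁻¹ ≡ 7 (mod 67), so λ ≡ 7.
  x = λ² - 39 - 20 = 49 - 59 ≡ 57; y = λ·(39 - 57) - 31 ≡ 44. → (57, 44)
9G: (57, 44) + (20, 32). λ = (32 - 44)/(20 - 57) ≡ 55/30 mod 67. 30⁻¹ ≡ 38 (mod 67), so λ ≡ 13.
  x = λ² - 57 - 20 = 169 - 77 ≡ 25; y = λ·(57 - 25) - 44 ≡ 37. → (25, 37)

(25, 37)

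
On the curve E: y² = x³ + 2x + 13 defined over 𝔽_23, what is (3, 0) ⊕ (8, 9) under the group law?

(3, 0) + (8, 9). λ = (9 - 0)/(8 - 3) ≡ 9/5 mod 23. 5⁻¹ ≡ 14 (mod 23), so λ ≡ 11.
  x = λ² - 3 - 8 = 121 - 11 ≡ 18; y = λ·(3 - 18) - 0 ≡ 19. → (18, 19)

(18, 19)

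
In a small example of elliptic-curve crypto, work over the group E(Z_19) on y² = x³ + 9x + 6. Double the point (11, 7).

(14, 11)

tangent at (11, 7): λ = (3·11² + 9)/(2·7) ≡ 11/14. 14⁻¹ ≡ 15 (mod 19) since 14·15 = 210 ≡ 1, so λ ≡ 11·15 ≡ 13.
  x = λ² - 11 - 11 = 169 - 22 ≡ 14; y = λ·(11 - 14) - 7 ≡ 11. → (14, 11)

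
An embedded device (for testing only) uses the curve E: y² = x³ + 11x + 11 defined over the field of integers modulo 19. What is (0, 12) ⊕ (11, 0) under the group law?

(15, 13)

(0, 12) + (11, 0). λ = (0 - 12)/(11 - 0) ≡ 7/11 mod 19. 11⁻¹ ≡ 7 (mod 19), so λ ≡ 11.
  x = λ² - 0 - 11 = 121 - 11 ≡ 15; y = λ·(0 - 15) - 12 ≡ 13. → (15, 13)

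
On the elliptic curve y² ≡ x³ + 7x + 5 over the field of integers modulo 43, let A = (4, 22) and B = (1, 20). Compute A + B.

(5, 6)

(4, 22) + (1, 20). λ = (20 - 22)/(1 - 4) ≡ 41/40 mod 43. 40⁻¹ ≡ 14 (mod 43), so λ ≡ 15.
  x = λ² - 4 - 1 = 225 - 5 ≡ 5; y = λ·(4 - 5) - 22 ≡ 6. → (5, 6)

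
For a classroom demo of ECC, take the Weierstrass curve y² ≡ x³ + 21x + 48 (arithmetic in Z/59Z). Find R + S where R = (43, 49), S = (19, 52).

(43, 49) + (19, 52). λ = (52 - 49)/(19 - 43) ≡ 3/35 mod 59. 35⁻¹ ≡ 27 (mod 59) since 35·27 = 945 ≡ 1, so λ ≡ 22.
  x = λ² - 43 - 19 = 484 - 62 ≡ 9; y = λ·(43 - 9) - 49 ≡ 50. → (9, 50)

(9, 50)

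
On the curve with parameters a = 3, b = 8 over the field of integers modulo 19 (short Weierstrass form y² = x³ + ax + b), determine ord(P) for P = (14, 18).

5

2P: tangent at (14, 18): λ = (3·14² + 3)/(2·18) ≡ 2/17. 17⁻¹ ≡ 9 (mod 19), so λ ≡ 2·9 ≡ 18.
  x = λ² - 14 - 14 = 324 - 28 ≡ 11; y = λ·(14 - 11) - 18 ≡ 17. → (11, 17)
3P: (11, 17) + (14, 18). λ = (18 - 17)/(14 - 11) ≡ 1/3 mod 19. 3⁻¹ ≡ 13 (mod 19), so λ ≡ 13.
  x = λ² - 11 - 14 = 169 - 25 ≡ 11; y = λ·(11 - 11) - 17 ≡ 2. → (11, 2)
4P: (11, 2) + (14, 18). λ = (18 - 2)/(14 - 11) ≡ 16/3 mod 19. 3⁻¹ ≡ 13 (mod 19) since 3·13 = 39 ≡ 1, so λ ≡ 18.
  x = λ² - 11 - 14 = 324 - 25 ≡ 14; y = λ·(11 - 14) - 2 ≡ 1. → (14, 1)
5P: (14, 1) + (14, 18): same x and y₁ ≡ -y₂, so the sum is the point at infinity.
5P = the point at infinity, so the order is 5.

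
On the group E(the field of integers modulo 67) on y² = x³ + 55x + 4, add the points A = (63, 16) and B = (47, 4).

(63, 16) + (47, 4). λ = (4 - 16)/(47 - 63) ≡ 55/51 mod 67. 51⁻¹ ≡ 46 (mod 67) since 51·46 = 2346 ≡ 1, so λ ≡ 51.
  x = λ² - 63 - 47 = 2601 - 110 ≡ 12; y = λ·(63 - 12) - 16 ≡ 39. → (12, 39)

(12, 39)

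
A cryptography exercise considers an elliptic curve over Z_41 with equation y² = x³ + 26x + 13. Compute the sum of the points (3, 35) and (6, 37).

(3, 35) + (6, 37). λ = (37 - 35)/(6 - 3) ≡ 2/3 mod 41. 3⁻¹ ≡ 14 (mod 41) since 3·14 = 42 ≡ 1, so λ ≡ 28.
  x = λ² - 3 - 6 = 784 - 9 ≡ 37; y = λ·(3 - 37) - 35 ≡ 38. → (37, 38)

(37, 38)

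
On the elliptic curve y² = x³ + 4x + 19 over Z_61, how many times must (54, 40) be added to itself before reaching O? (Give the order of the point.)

2P: tangent at (54, 40): λ = (3·54² + 4)/(2·40) ≡ 29/19. 19⁻¹ ≡ 45 (mod 61) since 19·45 = 855 ≡ 1, so λ ≡ 29·45 ≡ 24.
  x = λ² - 54 - 54 = 576 - 108 ≡ 41; y = λ·(54 - 41) - 40 ≡ 28. → (41, 28)
3P: (41, 28) + (54, 40). λ = (40 - 28)/(54 - 41) ≡ 12/13 mod 61. 13⁻¹ ≡ 47 (mod 61), so λ ≡ 15.
  x = λ² - 41 - 54 = 225 - 95 ≡ 8; y = λ·(41 - 8) - 28 ≡ 40. → (8, 40)
4P: (8, 40) + (54, 40). λ = (40 - 40)/(54 - 8) ≡ 0/46 mod 61. 46⁻¹ ≡ 4 (mod 61), so λ ≡ 0.
  x = λ² - 8 - 54 = 0 - 62 ≡ 60; y = λ·(8 - 60) - 40 ≡ 21. → (60, 21)
5P: (60, 21) + (54, 40). λ = (40 - 21)/(54 - 60) ≡ 19/55 mod 61. 55⁻¹ ≡ 10 (mod 61) since 55·10 = 550 ≡ 1, so λ ≡ 7.
  x = λ² - 60 - 54 = 49 - 114 ≡ 57; y = λ·(60 - 57) - 21 ≡ 0. → (57, 0)
6P: (57, 0) + (54, 40). λ = (40 - 0)/(54 - 57) ≡ 40/58 mod 61. 58⁻¹ ≡ 20 (mod 61), so λ ≡ 7.
  x = λ² - 57 - 54 = 49 - 111 ≡ 60; y = λ·(57 - 60) - 0 ≡ 40. → (60, 40)
7P: (60, 40) + (54, 40). λ = (40 - 40)/(54 - 60) ≡ 0/55 mod 61. 55⁻¹ ≡ 10 (mod 61), so λ ≡ 0.
  x = λ² - 60 - 54 = 0 - 114 ≡ 8; y = λ·(60 - 8) - 40 ≡ 21. → (8, 21)
8P: (8, 21) + (54, 40). λ = (40 - 21)/(54 - 8) ≡ 19/46 mod 61. 46⁻¹ ≡ 4 (mod 61) since 46·4 = 184 ≡ 1, so λ ≡ 15.
  x = λ² - 8 - 54 = 225 - 62 ≡ 41; y = λ·(8 - 41) - 21 ≡ 33. → (41, 33)
9P: (41, 33) + (54, 40). λ = (40 - 33)/(54 - 41) ≡ 7/13 mod 61. 13⁻¹ ≡ 47 (mod 61), so λ ≡ 24.
  x = λ² - 41 - 54 = 576 - 95 ≡ 54; y = λ·(41 - 54) - 33 ≡ 21. → (54, 21)
10P: (54, 21) + (54, 40): same x and y₁ ≡ -y₂, so the sum is O.
10P = O, so the order is 10.

10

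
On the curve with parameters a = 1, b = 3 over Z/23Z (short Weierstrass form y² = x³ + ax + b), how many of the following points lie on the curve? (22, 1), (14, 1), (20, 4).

2

(22, 1): 1² ≡ 1, rhs ≡ 1 → on.
(14, 1): 1² ≡ 1, rhs ≡ 1 → on.
(20, 4): 4² ≡ 16, rhs ≡ 19 → off.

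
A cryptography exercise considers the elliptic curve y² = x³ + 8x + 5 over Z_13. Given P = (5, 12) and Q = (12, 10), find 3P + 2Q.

(6, 10)

First 3P:
Repeated addition: build up to 3P.
2P: tangent at (5, 12): λ = (3·5² + 8)/(2·12) ≡ 5/11. 11⁻¹ ≡ 6 (mod 13), so λ ≡ 5·6 ≡ 4.
  x = λ² - 5 - 5 = 16 - 10 ≡ 6; y = λ·(5 - 6) - 12 ≡ 10. → (6, 10)
3P: (6, 10) + (5, 12). λ = (12 - 10)/(5 - 6) ≡ 2/12 mod 13. 12⁻¹ ≡ 12 (mod 13), so λ ≡ 11.
  x = λ² - 6 - 5 = 121 - 11 ≡ 6; y = λ·(6 - 6) - 10 ≡ 3. → (6, 3)
3P = (6, 3).
Next 2Q:
Repeated addition: build up to 2Q.
2Q: tangent at (12, 10): λ = (3·12² + 8)/(2·10) ≡ 11/7. 7⁻¹ ≡ 2 (mod 13), so λ ≡ 11·2 ≡ 9.
  x = λ² - 12 - 12 = 81 - 24 ≡ 5; y = λ·(12 - 5) - 10 ≡ 1. → (5, 1)
2Q = (5, 1).
Finally 3P + 2Q:
(6, 3) + (5, 1). λ = (1 - 3)/(5 - 6) ≡ 11/12 mod 13. 12⁻¹ ≡ 12 (mod 13), so λ ≡ 2.
  x = λ² - 6 - 5 = 4 - 11 ≡ 6; y = λ·(6 - 6) - 3 ≡ 10. → (6, 10)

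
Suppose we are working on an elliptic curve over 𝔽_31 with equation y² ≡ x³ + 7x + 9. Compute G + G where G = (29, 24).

tangent at (29, 24): λ = (3·29² + 7)/(2·24) ≡ 19/17. 17⁻¹ ≡ 11 (mod 31), so λ ≡ 19·11 ≡ 23.
  x = λ² - 29 - 29 = 529 - 58 ≡ 6; y = λ·(29 - 6) - 24 ≡ 9. → (6, 9)

(6, 9)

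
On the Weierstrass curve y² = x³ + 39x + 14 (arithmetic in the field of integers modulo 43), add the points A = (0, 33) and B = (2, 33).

(0, 33) + (2, 33). λ = (33 - 33)/(2 - 0) ≡ 0/2 mod 43. 2⁻¹ ≡ 22 (mod 43) since 2·22 = 44 ≡ 1, so λ ≡ 0.
  x = λ² - 0 - 2 = 0 - 2 ≡ 41; y = λ·(0 - 41) - 33 ≡ 10. → (41, 10)

(41, 10)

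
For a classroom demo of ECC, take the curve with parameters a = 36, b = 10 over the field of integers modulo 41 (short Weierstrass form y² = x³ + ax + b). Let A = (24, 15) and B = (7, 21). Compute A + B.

(24, 15) + (7, 21). λ = (21 - 15)/(7 - 24) ≡ 6/24 mod 41. 24⁻¹ ≡ 12 (mod 41), so λ ≡ 31.
  x = λ² - 24 - 7 = 961 - 31 ≡ 28; y = λ·(24 - 28) - 15 ≡ 25. → (28, 25)

(28, 25)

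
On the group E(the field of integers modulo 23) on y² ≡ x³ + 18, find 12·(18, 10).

Write G = (18, 10).
Double-and-add on 12 = (1100)₂. Start with G = (18, 10) for the leading 1-bit.
double: tangent at (18, 10): λ = (3·18² + 0)/(2·10) ≡ 6/20. 20⁻¹ ≡ 15 (mod 23) since 20·15 = 300 ≡ 1, so λ ≡ 6·15 ≡ 21.
  x = λ² - 18 - 18 = 441 - 36 ≡ 14; y = λ·(18 - 14) - 10 ≡ 5. → (14, 5)
add G: (14, 5) + (18, 10). λ = (10 - 5)/(18 - 14) ≡ 5/4 mod 23. 4⁻¹ ≡ 6 (mod 23), so λ ≡ 7.
  x = λ² - 14 - 18 = 49 - 32 ≡ 17; y = λ·(14 - 17) - 5 ≡ 20. → (17, 20)
double: tangent at (17, 20): λ = (3·17² + 0)/(2·20) ≡ 16/17. 17⁻¹ ≡ 19 (mod 23), so λ ≡ 16·19 ≡ 5.
  x = λ² - 17 - 17 = 25 - 34 ≡ 14; y = λ·(17 - 14) - 20 ≡ 18. → (14, 18)
double: tangent at (14, 18): λ = (3·14² + 0)/(2·18) ≡ 13/13. 13⁻¹ ≡ 16 (mod 23), so λ ≡ 13·16 ≡ 1.
  x = λ² - 14 - 14 = 1 - 28 ≡ 19; y = λ·(14 - 19) - 18 ≡ 0. → (19, 0)

(19, 0)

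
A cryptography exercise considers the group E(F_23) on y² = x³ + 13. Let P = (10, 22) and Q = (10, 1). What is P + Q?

O

The two points share x = 10 and their y-coordinates satisfy 22 + 1 ≡ 0 (mod 23), so they are inverses. Their sum is the point at infinity.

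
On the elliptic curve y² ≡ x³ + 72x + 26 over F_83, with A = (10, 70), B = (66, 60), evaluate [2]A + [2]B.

First 2A:
Repeated addition: build up to 2A.
2A: tangent at (10, 70): λ = (3·10² + 72)/(2·70) ≡ 40/57. 57⁻¹ ≡ 67 (mod 83), so λ ≡ 40·67 ≡ 24.
  x = λ² - 10 - 10 = 576 - 20 ≡ 58; y = λ·(10 - 58) - 70 ≡ 23. → (58, 23)
2A = (58, 23).
Next 2B:
Repeated addition: build up to 2B.
2B: tangent at (66, 60): λ = (3·66² + 72)/(2·60) ≡ 26/37. 37⁻¹ ≡ 9 (mod 83) since 37·9 = 333 ≡ 1, so λ ≡ 26·9 ≡ 68.
  x = λ² - 66 - 66 = 4624 - 132 ≡ 10; y = λ·(66 - 10) - 60 ≡ 13. → (10, 13)
2B = (10, 13).
Finally 2A + 2B:
(58, 23) + (10, 13). λ = (13 - 23)/(10 - 58) ≡ 73/35 mod 83. 35⁻¹ ≡ 19 (mod 83) since 35·19 = 665 ≡ 1, so λ ≡ 59.
  x = λ² - 58 - 10 = 3481 - 68 ≡ 10; y = λ·(58 - 10) - 23 ≡ 70. → (10, 70)

(10, 70)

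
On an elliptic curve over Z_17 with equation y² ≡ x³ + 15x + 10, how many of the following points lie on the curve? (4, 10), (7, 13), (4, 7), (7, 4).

(4, 10): 10² ≡ 15, rhs ≡ 15 → on.
(7, 13): 13² ≡ 16, rhs ≡ 16 → on.
(4, 7): 7² ≡ 15, rhs ≡ 15 → on.
(7, 4): 4² ≡ 16, rhs ≡ 16 → on.

4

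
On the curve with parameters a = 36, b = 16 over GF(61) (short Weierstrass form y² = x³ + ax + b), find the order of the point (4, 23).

2P: tangent at (4, 23): λ = (3·4² + 36)/(2·23) ≡ 23/46. 46⁻¹ ≡ 4 (mod 61) since 46·4 = 184 ≡ 1, so λ ≡ 23·4 ≡ 31.
  x = λ² - 4 - 4 = 961 - 8 ≡ 38; y = λ·(4 - 38) - 23 ≡ 21. → (38, 21)
3P: (38, 21) + (4, 23). λ = (23 - 21)/(4 - 38) ≡ 2/27 mod 61. 27⁻¹ ≡ 52 (mod 61), so λ ≡ 43.
  x = λ² - 38 - 4 = 1849 - 42 ≡ 38; y = λ·(38 - 38) - 21 ≡ 40. → (38, 40)
4P: (38, 40) + (4, 23). λ = (23 - 40)/(4 - 38) ≡ 44/27 mod 61. 27⁻¹ ≡ 52 (mod 61), so λ ≡ 31.
  x = λ² - 38 - 4 = 961 - 42 ≡ 4; y = λ·(38 - 4) - 40 ≡ 38. → (4, 38)
5P: (4, 38) + (4, 23): same x and y₁ ≡ -y₂, so the sum is O.
5P = O, so the order is 5.

5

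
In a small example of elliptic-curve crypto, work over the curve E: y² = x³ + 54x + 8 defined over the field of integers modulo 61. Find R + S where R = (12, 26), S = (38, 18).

(12, 26) + (38, 18). λ = (18 - 26)/(38 - 12) ≡ 53/26 mod 61. 26⁻¹ ≡ 54 (mod 61) since 26·54 = 1404 ≡ 1, so λ ≡ 56.
  x = λ² - 12 - 38 = 3136 - 50 ≡ 36; y = λ·(12 - 36) - 26 ≡ 33. → (36, 33)

(36, 33)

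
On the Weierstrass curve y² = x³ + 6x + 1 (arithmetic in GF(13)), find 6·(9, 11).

Write Q = (9, 11).
Repeated addition: build up to 6Q.
2Q: tangent at (9, 11): λ = (3·9² + 6)/(2·11) ≡ 2/9. 9⁻¹ ≡ 3 (mod 13) since 9·3 = 27 ≡ 1, so λ ≡ 2·3 ≡ 6.
  x = λ² - 9 - 9 = 36 - 18 ≡ 5; y = λ·(9 - 5) - 11 ≡ 0. → (5, 0)
3Q: (5, 0) + (9, 11). λ = (11 - 0)/(9 - 5) ≡ 11/4 mod 13. 4⁻¹ ≡ 10 (mod 13), so λ ≡ 6.
  x = λ² - 5 - 9 = 36 - 14 ≡ 9; y = λ·(5 - 9) - 0 ≡ 2. → (9, 2)
4Q: (9, 2) + (9, 11): same x and y₁ ≡ -y₂, so the sum is O.
5Q: O + (9, 11) = (9, 11) (identity).
6Q: tangent at (9, 11): λ = (3·9² + 6)/(2·11) ≡ 2/9. 9⁻¹ ≡ 3 (mod 13), so λ ≡ 2·3 ≡ 6.
  x = λ² - 9 - 9 = 36 - 18 ≡ 5; y = λ·(9 - 5) - 11 ≡ 0. → (5, 0)

(5, 0)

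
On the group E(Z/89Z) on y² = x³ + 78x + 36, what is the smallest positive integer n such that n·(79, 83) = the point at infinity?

4

2P: tangent at (79, 83): λ = (3·79² + 78)/(2·83) ≡ 22/77. 77⁻¹ ≡ 37 (mod 89) since 77·37 = 2849 ≡ 1, so λ ≡ 22·37 ≡ 13.
  x = λ² - 79 - 79 = 169 - 158 ≡ 11; y = λ·(79 - 11) - 83 ≡ 0. → (11, 0)
3P: (11, 0) + (79, 83). λ = (83 - 0)/(79 - 11) ≡ 83/68 mod 89. 68⁻¹ ≡ 72 (mod 89) since 68·72 = 4896 ≡ 1, so λ ≡ 13.
  x = λ² - 11 - 79 = 169 - 90 ≡ 79; y = λ·(11 - 79) - 0 ≡ 6. → (79, 6)
4P: (79, 6) + (79, 83): same x and y₁ ≡ -y₂, so the sum is the point at infinity.
4P = the point at infinity, so the order is 4.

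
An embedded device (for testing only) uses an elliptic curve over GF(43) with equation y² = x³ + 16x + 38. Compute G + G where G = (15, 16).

(28, 11)

tangent at (15, 16): λ = (3·15² + 16)/(2·16) ≡ 3/32. 32⁻¹ ≡ 39 (mod 43), so λ ≡ 3·39 ≡ 31.
  x = λ² - 15 - 15 = 961 - 30 ≡ 28; y = λ·(15 - 28) - 16 ≡ 11. → (28, 11)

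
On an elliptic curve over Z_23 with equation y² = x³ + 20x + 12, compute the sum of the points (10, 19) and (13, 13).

(4, 15)

(10, 19) + (13, 13). λ = (13 - 19)/(13 - 10) ≡ 17/3 mod 23. 3⁻¹ ≡ 8 (mod 23) since 3·8 = 24 ≡ 1, so λ ≡ 21.
  x = λ² - 10 - 13 = 441 - 23 ≡ 4; y = λ·(10 - 4) - 19 ≡ 15. → (4, 15)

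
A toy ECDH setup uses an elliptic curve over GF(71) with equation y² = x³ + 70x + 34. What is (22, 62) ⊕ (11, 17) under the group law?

(43, 7)

(22, 62) + (11, 17). λ = (17 - 62)/(11 - 22) ≡ 26/60 mod 71. 60⁻¹ ≡ 58 (mod 71) since 60·58 = 3480 ≡ 1, so λ ≡ 17.
  x = λ² - 22 - 11 = 289 - 33 ≡ 43; y = λ·(22 - 43) - 62 ≡ 7. → (43, 7)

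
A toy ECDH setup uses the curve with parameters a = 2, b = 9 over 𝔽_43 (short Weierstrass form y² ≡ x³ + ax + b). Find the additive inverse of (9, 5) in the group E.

-(9, 5) = (9, -5 mod 43) = (9, 38).

(9, 38)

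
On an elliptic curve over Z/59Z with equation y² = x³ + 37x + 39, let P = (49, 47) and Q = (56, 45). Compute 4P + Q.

(56, 14)

First 4P:
Double-and-add on 4 = (100)₂. Start with P = (49, 47) for the leading 1-bit.
double: tangent at (49, 47): λ = (3·49² + 37)/(2·47) ≡ 42/35. 35⁻¹ ≡ 27 (mod 59) since 35·27 = 945 ≡ 1, so λ ≡ 42·27 ≡ 13.
  x = λ² - 49 - 49 = 169 - 98 ≡ 12; y = λ·(49 - 12) - 47 ≡ 21. → (12, 21)
double: tangent at (12, 21): λ = (3·12² + 37)/(2·21) ≡ 56/42. 42⁻¹ ≡ 52 (mod 59), so λ ≡ 56·52 ≡ 21.
  x = λ² - 12 - 12 = 441 - 24 ≡ 4; y = λ·(12 - 4) - 21 ≡ 29. → (4, 29)
4P = (4, 29).
Finally 4P + Q:
(4, 29) + (56, 45). λ = (45 - 29)/(56 - 4) ≡ 16/52 mod 59. 52⁻¹ ≡ 42 (mod 59), so λ ≡ 23.
  x = λ² - 4 - 56 = 529 - 60 ≡ 56; y = λ·(4 - 56) - 29 ≡ 14. → (56, 14)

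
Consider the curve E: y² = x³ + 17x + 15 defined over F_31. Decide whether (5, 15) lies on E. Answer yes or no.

y² = 15² ≡ 8; x³ + 17x + 15 = 225 ≡ 8 (mod 31). 8 = 8.

yes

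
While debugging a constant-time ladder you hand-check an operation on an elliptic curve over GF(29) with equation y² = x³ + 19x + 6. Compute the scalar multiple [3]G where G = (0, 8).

(26, 26)

Repeated addition: build up to 3G.
2G: tangent at (0, 8): λ = (3·0² + 19)/(2·8) ≡ 19/16. 16⁻¹ ≡ 20 (mod 29), so λ ≡ 19·20 ≡ 3.
  x = λ² - 0 - 0 = 9 - 0 ≡ 9; y = λ·(0 - 9) - 8 ≡ 23. → (9, 23)
3G: (9, 23) + (0, 8). λ = (8 - 23)/(0 - 9) ≡ 14/20 mod 29. 20⁻¹ ≡ 16 (mod 29), so λ ≡ 21.
  x = λ² - 9 - 0 = 441 - 9 ≡ 26; y = λ·(9 - 26) - 23 ≡ 26. → (26, 26)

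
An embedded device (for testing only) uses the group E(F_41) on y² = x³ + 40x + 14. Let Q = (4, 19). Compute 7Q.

Double-and-add on 7 = (111)₂. Start with Q = (4, 19) for the leading 1-bit.
double: tangent at (4, 19): λ = (3·4² + 40)/(2·19) ≡ 6/38. 38⁻¹ ≡ 27 (mod 41) since 38·27 = 1026 ≡ 1, so λ ≡ 6·27 ≡ 39.
  x = λ² - 4 - 4 = 1521 - 8 ≡ 37; y = λ·(4 - 37) - 19 ≡ 6. → (37, 6)
add Q: (37, 6) + (4, 19). λ = (19 - 6)/(4 - 37) ≡ 13/8 mod 41. 8⁻¹ ≡ 36 (mod 41), so λ ≡ 17.
  x = λ² - 37 - 4 = 289 - 41 ≡ 2; y = λ·(37 - 2) - 6 ≡ 15. → (2, 15)
double: tangent at (2, 15): λ = (3·2² + 40)/(2·15) ≡ 11/30. 30⁻¹ ≡ 26 (mod 41), so λ ≡ 11·26 ≡ 40.
  x = λ² - 2 - 2 = 1600 - 4 ≡ 38; y = λ·(2 - 38) - 15 ≡ 21. → (38, 21)
add Q: (38, 21) + (4, 19). λ = (19 - 21)/(4 - 38) ≡ 39/7 mod 41. 7⁻¹ ≡ 6 (mod 41), so λ ≡ 29.
  x = λ² - 38 - 4 = 841 - 42 ≡ 20; y = λ·(38 - 20) - 21 ≡ 9. → (20, 9)

(20, 9)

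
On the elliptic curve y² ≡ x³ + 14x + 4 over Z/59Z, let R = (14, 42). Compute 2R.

tangent at (14, 42): λ = (3·14² + 14)/(2·42) ≡ 12/25. 25⁻¹ ≡ 26 (mod 59) since 25·26 = 650 ≡ 1, so λ ≡ 12·26 ≡ 17.
  x = λ² - 14 - 14 = 289 - 28 ≡ 25; y = λ·(14 - 25) - 42 ≡ 7. → (25, 7)

(25, 7)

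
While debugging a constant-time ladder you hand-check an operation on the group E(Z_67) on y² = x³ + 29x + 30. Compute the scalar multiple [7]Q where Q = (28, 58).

(22, 44)

Repeated addition: build up to 7Q.
2Q: tangent at (28, 58): λ = (3·28² + 29)/(2·58) ≡ 36/49. 49⁻¹ ≡ 26 (mod 67), so λ ≡ 36·26 ≡ 65.
  x = λ² - 28 - 28 = 4225 - 56 ≡ 15; y = λ·(28 - 15) - 58 ≡ 50. → (15, 50)
3Q: (15, 50) + (28, 58). λ = (58 - 50)/(28 - 15) ≡ 8/13 mod 67. 13⁻¹ ≡ 31 (mod 67), so λ ≡ 47.
  x = λ² - 15 - 28 = 2209 - 43 ≡ 22; y = λ·(15 - 22) - 50 ≡ 23. → (22, 23)
4Q: (22, 23) + (28, 58). λ = (58 - 23)/(28 - 22) ≡ 35/6 mod 67. 6⁻¹ ≡ 56 (mod 67) since 6·56 = 336 ≡ 1, so λ ≡ 17.
  x = λ² - 22 - 28 = 289 - 50 ≡ 38; y = λ·(22 - 38) - 23 ≡ 40. → (38, 40)
5Q: (38, 40) + (28, 58). λ = (58 - 40)/(28 - 38) ≡ 18/57 mod 67. 57⁻¹ ≡ 20 (mod 67) since 57·20 = 1140 ≡ 1, so λ ≡ 25.
  x = λ² - 38 - 28 = 625 - 66 ≡ 23; y = λ·(38 - 23) - 40 ≡ 0. → (23, 0)
6Q: (23, 0) + (28, 58). λ = (58 - 0)/(28 - 23) ≡ 58/5 mod 67. 5⁻¹ ≡ 27 (mod 67), so λ ≡ 25.
  x = λ² - 23 - 28 = 625 - 51 ≡ 38; y = λ·(23 - 38) - 0 ≡ 27. → (38, 27)
7Q: (38, 27) + (28, 58). λ = (58 - 27)/(28 - 38) ≡ 31/57 mod 67. 57⁻¹ ≡ 20 (mod 67) since 57·20 = 1140 ≡ 1, so λ ≡ 17.
  x = λ² - 38 - 28 = 289 - 66 ≡ 22; y = λ·(38 - 22) - 27 ≡ 44. → (22, 44)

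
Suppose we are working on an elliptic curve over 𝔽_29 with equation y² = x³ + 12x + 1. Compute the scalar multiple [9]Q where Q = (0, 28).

Double-and-add on 9 = (1001)₂. Start with Q = (0, 28) for the leading 1-bit.
double: tangent at (0, 28): λ = (3·0² + 12)/(2·28) ≡ 12/27. 27⁻¹ ≡ 14 (mod 29), so λ ≡ 12·14 ≡ 23.
  x = λ² - 0 - 0 = 529 - 0 ≡ 7; y = λ·(0 - 7) - 28 ≡ 14. → (7, 14)
double: tangent at (7, 14): λ = (3·7² + 12)/(2·14) ≡ 14/28. 28⁻¹ ≡ 28 (mod 29) since 28·28 = 784 ≡ 1, so λ ≡ 14·28 ≡ 15.
  x = λ² - 7 - 7 = 225 - 14 ≡ 8; y = λ·(7 - 8) - 14 ≡ 0. → (8, 0)
double: (8, 0) + (8, 0): same x and y₁ ≡ -y₂, so the sum is O.
add Q: O + (0, 28) = (0, 28) (identity).

(0, 28)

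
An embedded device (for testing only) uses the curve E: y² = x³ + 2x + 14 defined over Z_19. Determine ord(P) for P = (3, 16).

7

2P: tangent at (3, 16): λ = (3·3² + 2)/(2·16) ≡ 10/13. 13⁻¹ ≡ 3 (mod 19), so λ ≡ 10·3 ≡ 11.
  x = λ² - 3 - 3 = 121 - 6 ≡ 1; y = λ·(3 - 1) - 16 ≡ 6. → (1, 6)
3P: (1, 6) + (3, 16). λ = (16 - 6)/(3 - 1) ≡ 10/2 mod 19. 2⁻¹ ≡ 10 (mod 19) since 2·10 = 20 ≡ 1, so λ ≡ 5.
  x = λ² - 1 - 3 = 25 - 4 ≡ 2; y = λ·(1 - 2) - 6 ≡ 8. → (2, 8)
4P: (2, 8) + (3, 16). λ = (16 - 8)/(3 - 2) ≡ 8/1 mod 19. 1⁻¹ ≡ 1 (mod 19) since 1·1 = 1 ≡ 1, so λ ≡ 8.
  x = λ² - 2 - 3 = 64 - 5 ≡ 2; y = λ·(2 - 2) - 8 ≡ 11. → (2, 11)
5P: (2, 11) + (3, 16). λ = (16 - 11)/(3 - 2) ≡ 5/1 mod 19. 1⁻¹ ≡ 1 (mod 19), so λ ≡ 5.
  x = λ² - 2 - 3 = 25 - 5 ≡ 1; y = λ·(2 - 1) - 11 ≡ 13. → (1, 13)
6P: (1, 13) + (3, 16). λ = (16 - 13)/(3 - 1) ≡ 3/2 mod 19. 2⁻¹ ≡ 10 (mod 19), so λ ≡ 11.
  x = λ² - 1 - 3 = 121 - 4 ≡ 3; y = λ·(1 - 3) - 13 ≡ 3. → (3, 3)
7P: (3, 3) + (3, 16): same x and y₁ ≡ -y₂, so the sum is O.
7P = O, so the order is 7.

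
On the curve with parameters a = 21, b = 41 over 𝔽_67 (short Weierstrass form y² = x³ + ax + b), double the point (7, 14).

(22, 30)

tangent at (7, 14): λ = (3·7² + 21)/(2·14) ≡ 34/28. 28⁻¹ ≡ 12 (mod 67), so λ ≡ 34·12 ≡ 6.
  x = λ² - 7 - 7 = 36 - 14 ≡ 22; y = λ·(7 - 22) - 14 ≡ 30. → (22, 30)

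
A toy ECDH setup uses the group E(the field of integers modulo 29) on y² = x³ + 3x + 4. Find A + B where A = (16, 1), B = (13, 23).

(28, 0)

(16, 1) + (13, 23). λ = (23 - 1)/(13 - 16) ≡ 22/26 mod 29. 26⁻¹ ≡ 19 (mod 29), so λ ≡ 12.
  x = λ² - 16 - 13 = 144 - 29 ≡ 28; y = λ·(16 - 28) - 1 ≡ 0. → (28, 0)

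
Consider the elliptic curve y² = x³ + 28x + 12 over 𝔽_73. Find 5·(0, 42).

Write P = (0, 42).
Repeated addition: build up to 5P.
2P: tangent at (0, 42): λ = (3·0² + 28)/(2·42) ≡ 28/11. 11⁻¹ ≡ 20 (mod 73), so λ ≡ 28·20 ≡ 49.
  x = λ² - 0 - 0 = 2401 - 0 ≡ 65; y = λ·(0 - 65) - 42 ≡ 58. → (65, 58)
3P: (65, 58) + (0, 42). λ = (42 - 58)/(0 - 65) ≡ 57/8 mod 73. 8⁻¹ ≡ 64 (mod 73), so λ ≡ 71.
  x = λ² - 65 - 0 = 5041 - 65 ≡ 12; y = λ·(65 - 12) - 58 ≡ 55. → (12, 55)
4P: (12, 55) + (0, 42). λ = (42 - 55)/(0 - 12) ≡ 60/61 mod 73. 61⁻¹ ≡ 6 (mod 73), so λ ≡ 68.
  x = λ² - 12 - 0 = 4624 - 12 ≡ 13; y = λ·(12 - 13) - 55 ≡ 23. → (13, 23)
5P: (13, 23) + (0, 42). λ = (42 - 23)/(0 - 13) ≡ 19/60 mod 73. 60⁻¹ ≡ 28 (mod 73) since 60·28 = 1680 ≡ 1, so λ ≡ 21.
  x = λ² - 13 - 0 = 441 - 13 ≡ 63; y = λ·(13 - 63) - 23 ≡ 22. → (63, 22)

(63, 22)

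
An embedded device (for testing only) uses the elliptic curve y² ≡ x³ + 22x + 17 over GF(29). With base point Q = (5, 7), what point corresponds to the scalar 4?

(28, 9)

Double-and-add on 4 = (100)₂. Start with Q = (5, 7) for the leading 1-bit.
double: tangent at (5, 7): λ = (3·5² + 22)/(2·7) ≡ 10/14. 14⁻¹ ≡ 27 (mod 29), so λ ≡ 10·27 ≡ 9.
  x = λ² - 5 - 5 = 81 - 10 ≡ 13; y = λ·(5 - 13) - 7 ≡ 8. → (13, 8)
double: tangent at (13, 8): λ = (3·13² + 22)/(2·8) ≡ 7/16. 16⁻¹ ≡ 20 (mod 29), so λ ≡ 7·20 ≡ 24.
  x = λ² - 13 - 13 = 576 - 26 ≡ 28; y = λ·(13 - 28) - 8 ≡ 9. → (28, 9)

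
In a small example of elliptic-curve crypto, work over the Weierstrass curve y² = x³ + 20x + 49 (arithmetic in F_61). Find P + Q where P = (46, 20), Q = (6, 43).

(46, 20) + (6, 43). λ = (43 - 20)/(6 - 46) ≡ 23/21 mod 61. 21⁻¹ ≡ 32 (mod 61), so λ ≡ 4.
  x = λ² - 46 - 6 = 16 - 52 ≡ 25; y = λ·(46 - 25) - 20 ≡ 3. → (25, 3)

(25, 3)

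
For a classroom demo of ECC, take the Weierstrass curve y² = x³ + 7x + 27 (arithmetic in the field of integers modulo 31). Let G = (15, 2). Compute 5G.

(20, 18)

Repeated addition: build up to 5G.
2G: tangent at (15, 2): λ = (3·15² + 7)/(2·2) ≡ 0/4. 4⁻¹ ≡ 8 (mod 31) since 4·8 = 32 ≡ 1, so λ ≡ 0·8 ≡ 0.
  x = λ² - 15 - 15 = 0 - 30 ≡ 1; y = λ·(15 - 1) - 2 ≡ 29. → (1, 29)
3G: (1, 29) + (15, 2). λ = (2 - 29)/(15 - 1) ≡ 4/14 mod 31. 14⁻¹ ≡ 20 (mod 31), so λ ≡ 18.
  x = λ² - 1 - 15 = 324 - 16 ≡ 29; y = λ·(1 - 29) - 29 ≡ 25. → (29, 25)
4G: (29, 25) + (15, 2). λ = (2 - 25)/(15 - 29) ≡ 8/17 mod 31. 17⁻¹ ≡ 11 (mod 31) since 17·11 = 187 ≡ 1, so λ ≡ 26.
  x = λ² - 29 - 15 = 676 - 44 ≡ 12; y = λ·(29 - 12) - 25 ≡ 14. → (12, 14)
5G: (12, 14) + (15, 2). λ = (2 - 14)/(15 - 12) ≡ 19/3 mod 31. 3⁻¹ ≡ 21 (mod 31) since 3·21 = 63 ≡ 1, so λ ≡ 27.
  x = λ² - 12 - 15 = 729 - 27 ≡ 20; y = λ·(12 - 20) - 14 ≡ 18. → (20, 18)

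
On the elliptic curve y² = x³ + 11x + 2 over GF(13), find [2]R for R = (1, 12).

tangent at (1, 12): λ = (3·1² + 11)/(2·12) ≡ 1/11. 11⁻¹ ≡ 6 (mod 13), so λ ≡ 1·6 ≡ 6.
  x = λ² - 1 - 1 = 36 - 2 ≡ 8; y = λ·(1 - 8) - 12 ≡ 11. → (8, 11)

(8, 11)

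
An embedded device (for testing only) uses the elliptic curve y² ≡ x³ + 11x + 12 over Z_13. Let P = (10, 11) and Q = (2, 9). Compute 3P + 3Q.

(4, 9)

First 3P:
Repeated addition: build up to 3P.
2P: tangent at (10, 11): λ = (3·10² + 11)/(2·11) ≡ 12/9. 9⁻¹ ≡ 3 (mod 13) since 9·3 = 27 ≡ 1, so λ ≡ 12·3 ≡ 10.
  x = λ² - 10 - 10 = 100 - 20 ≡ 2; y = λ·(10 - 2) - 11 ≡ 4. → (2, 4)
3P: (2, 4) + (10, 11). λ = (11 - 4)/(10 - 2) ≡ 7/8 mod 13. 8⁻¹ ≡ 5 (mod 13) since 8·5 = 40 ≡ 1, so λ ≡ 9.
  x = λ² - 2 - 10 = 81 - 12 ≡ 4; y = λ·(2 - 4) - 4 ≡ 4. → (4, 4)
3P = (4, 4).
Next 3Q:
Repeated addition: build up to 3Q.
2Q: tangent at (2, 9): λ = (3·2² + 11)/(2·9) ≡ 10/5. 5⁻¹ ≡ 8 (mod 13) since 5·8 = 40 ≡ 1, so λ ≡ 10·8 ≡ 2.
  x = λ² - 2 - 2 = 4 - 4 ≡ 0; y = λ·(2 - 0) - 9 ≡ 8. → (0, 8)
3Q: (0, 8) + (2, 9). λ = (9 - 8)/(2 - 0) ≡ 1/2 mod 13. 2⁻¹ ≡ 7 (mod 13) since 2·7 = 14 ≡ 1, so λ ≡ 7.
  x = λ² - 0 - 2 = 49 - 2 ≡ 8; y = λ·(0 - 8) - 8 ≡ 1. → (8, 1)
3Q = (8, 1).
Finally 3P + 3Q:
(4, 4) + (8, 1). λ = (1 - 4)/(8 - 4) ≡ 10/4 mod 13. 4⁻¹ ≡ 10 (mod 13) since 4·10 = 40 ≡ 1, so λ ≡ 9.
  x = λ² - 4 - 8 = 81 - 12 ≡ 4; y = λ·(4 - 4) - 4 ≡ 9. → (4, 9)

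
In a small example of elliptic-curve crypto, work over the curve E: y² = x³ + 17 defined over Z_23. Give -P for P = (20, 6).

(20, 17)

-(20, 6) = (20, -6 mod 23) = (20, 17).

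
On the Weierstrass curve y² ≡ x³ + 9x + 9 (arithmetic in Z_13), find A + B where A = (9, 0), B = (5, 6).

(9, 0) + (5, 6). λ = (6 - 0)/(5 - 9) ≡ 6/9 mod 13. 9⁻¹ ≡ 3 (mod 13), so λ ≡ 5.
  x = λ² - 9 - 5 = 25 - 14 ≡ 11; y = λ·(9 - 11) - 0 ≡ 3. → (11, 3)

(11, 3)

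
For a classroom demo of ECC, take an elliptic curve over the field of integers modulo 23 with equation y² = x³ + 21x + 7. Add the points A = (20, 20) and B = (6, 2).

(20, 20) + (6, 2). λ = (2 - 20)/(6 - 20) ≡ 5/9 mod 23. 9⁻¹ ≡ 18 (mod 23), so λ ≡ 21.
  x = λ² - 20 - 6 = 441 - 26 ≡ 1; y = λ·(20 - 1) - 20 ≡ 11. → (1, 11)

(1, 11)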